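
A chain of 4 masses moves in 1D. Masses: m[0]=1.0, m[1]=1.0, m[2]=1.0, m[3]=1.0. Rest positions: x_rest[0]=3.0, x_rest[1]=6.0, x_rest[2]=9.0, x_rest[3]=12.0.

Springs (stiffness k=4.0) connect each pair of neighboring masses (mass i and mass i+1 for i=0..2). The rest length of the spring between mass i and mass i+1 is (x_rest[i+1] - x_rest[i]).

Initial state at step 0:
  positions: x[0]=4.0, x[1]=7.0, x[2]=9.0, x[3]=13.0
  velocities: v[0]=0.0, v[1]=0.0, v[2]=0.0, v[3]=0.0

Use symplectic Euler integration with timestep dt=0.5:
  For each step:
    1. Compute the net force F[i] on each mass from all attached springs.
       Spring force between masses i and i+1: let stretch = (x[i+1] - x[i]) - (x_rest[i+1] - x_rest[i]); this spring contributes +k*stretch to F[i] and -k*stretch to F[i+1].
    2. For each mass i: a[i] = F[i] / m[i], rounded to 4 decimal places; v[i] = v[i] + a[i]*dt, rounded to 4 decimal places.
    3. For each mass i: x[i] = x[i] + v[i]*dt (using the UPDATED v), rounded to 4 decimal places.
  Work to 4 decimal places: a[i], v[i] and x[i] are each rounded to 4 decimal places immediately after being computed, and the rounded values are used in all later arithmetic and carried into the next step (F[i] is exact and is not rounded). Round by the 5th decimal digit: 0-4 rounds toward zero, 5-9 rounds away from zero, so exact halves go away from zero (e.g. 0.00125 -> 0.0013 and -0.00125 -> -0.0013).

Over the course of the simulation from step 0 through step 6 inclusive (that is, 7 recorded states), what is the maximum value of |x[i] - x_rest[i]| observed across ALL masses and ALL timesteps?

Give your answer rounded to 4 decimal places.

Step 0: x=[4.0000 7.0000 9.0000 13.0000] v=[0.0000 0.0000 0.0000 0.0000]
Step 1: x=[4.0000 6.0000 11.0000 12.0000] v=[0.0000 -2.0000 4.0000 -2.0000]
Step 2: x=[3.0000 8.0000 9.0000 13.0000] v=[-2.0000 4.0000 -4.0000 2.0000]
Step 3: x=[4.0000 6.0000 10.0000 13.0000] v=[2.0000 -4.0000 2.0000 0.0000]
Step 4: x=[4.0000 6.0000 10.0000 13.0000] v=[0.0000 0.0000 0.0000 0.0000]
Step 5: x=[3.0000 8.0000 9.0000 13.0000] v=[-2.0000 4.0000 -2.0000 0.0000]
Step 6: x=[4.0000 6.0000 11.0000 12.0000] v=[2.0000 -4.0000 4.0000 -2.0000]
Max displacement = 2.0000

Answer: 2.0000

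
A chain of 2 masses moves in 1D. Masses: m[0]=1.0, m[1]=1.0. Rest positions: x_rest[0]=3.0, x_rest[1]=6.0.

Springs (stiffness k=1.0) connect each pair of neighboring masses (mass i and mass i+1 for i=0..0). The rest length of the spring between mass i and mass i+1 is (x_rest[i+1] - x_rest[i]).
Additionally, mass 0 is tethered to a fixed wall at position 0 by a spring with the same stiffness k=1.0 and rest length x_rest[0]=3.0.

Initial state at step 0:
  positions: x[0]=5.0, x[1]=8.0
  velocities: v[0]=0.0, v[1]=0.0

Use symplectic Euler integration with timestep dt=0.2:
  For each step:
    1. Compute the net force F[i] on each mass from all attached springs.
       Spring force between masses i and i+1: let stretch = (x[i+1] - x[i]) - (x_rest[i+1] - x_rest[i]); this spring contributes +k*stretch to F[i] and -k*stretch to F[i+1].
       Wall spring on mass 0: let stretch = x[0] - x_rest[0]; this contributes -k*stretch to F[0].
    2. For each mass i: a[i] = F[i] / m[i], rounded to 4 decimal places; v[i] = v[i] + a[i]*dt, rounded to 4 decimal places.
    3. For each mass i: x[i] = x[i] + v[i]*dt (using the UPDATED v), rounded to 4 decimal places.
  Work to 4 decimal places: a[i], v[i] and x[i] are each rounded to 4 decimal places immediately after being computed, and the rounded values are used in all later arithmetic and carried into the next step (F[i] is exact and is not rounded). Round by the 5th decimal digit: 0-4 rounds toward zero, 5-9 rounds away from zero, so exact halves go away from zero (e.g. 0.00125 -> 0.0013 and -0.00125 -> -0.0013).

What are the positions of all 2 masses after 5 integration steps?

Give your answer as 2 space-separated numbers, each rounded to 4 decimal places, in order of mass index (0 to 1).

Answer: 4.0067 7.8984

Derivation:
Step 0: x=[5.0000 8.0000] v=[0.0000 0.0000]
Step 1: x=[4.9200 8.0000] v=[-0.4000 0.0000]
Step 2: x=[4.7664 7.9968] v=[-0.7680 -0.0160]
Step 3: x=[4.5514 7.9844] v=[-1.0752 -0.0621]
Step 4: x=[4.2916 7.9547] v=[-1.2989 -0.1487]
Step 5: x=[4.0067 7.8984] v=[-1.4246 -0.2813]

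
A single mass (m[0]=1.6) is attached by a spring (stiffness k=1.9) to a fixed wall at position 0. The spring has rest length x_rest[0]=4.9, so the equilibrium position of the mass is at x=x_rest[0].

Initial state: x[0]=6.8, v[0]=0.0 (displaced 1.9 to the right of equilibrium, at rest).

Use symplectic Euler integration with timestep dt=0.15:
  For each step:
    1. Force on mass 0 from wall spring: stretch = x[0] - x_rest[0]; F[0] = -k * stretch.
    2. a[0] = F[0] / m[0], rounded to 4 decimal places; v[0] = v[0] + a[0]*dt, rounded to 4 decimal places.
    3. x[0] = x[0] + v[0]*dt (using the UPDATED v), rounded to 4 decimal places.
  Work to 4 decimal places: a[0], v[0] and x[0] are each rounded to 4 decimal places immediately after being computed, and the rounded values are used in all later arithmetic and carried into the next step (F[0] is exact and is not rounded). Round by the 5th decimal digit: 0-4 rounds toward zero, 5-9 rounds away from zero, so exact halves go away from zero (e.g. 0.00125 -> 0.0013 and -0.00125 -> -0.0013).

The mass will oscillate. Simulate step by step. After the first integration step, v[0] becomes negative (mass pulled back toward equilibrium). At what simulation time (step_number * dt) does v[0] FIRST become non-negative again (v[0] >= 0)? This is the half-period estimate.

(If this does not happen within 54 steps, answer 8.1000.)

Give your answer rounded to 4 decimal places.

Answer: 3.0000

Derivation:
Step 0: x=[6.8000] v=[0.0000]
Step 1: x=[6.7492] v=[-0.3384]
Step 2: x=[6.6490] v=[-0.6678]
Step 3: x=[6.5021] v=[-0.9793]
Step 4: x=[6.3124] v=[-1.2647]
Step 5: x=[6.0850] v=[-1.5163]
Step 6: x=[5.8259] v=[-1.7274]
Step 7: x=[5.5421] v=[-1.8923]
Step 8: x=[5.2411] v=[-2.0067]
Step 9: x=[4.9310] v=[-2.0675]
Step 10: x=[4.6201] v=[-2.0730]
Step 11: x=[4.3166] v=[-2.0231]
Step 12: x=[4.0287] v=[-1.9192]
Step 13: x=[3.7641] v=[-1.7640]
Step 14: x=[3.5298] v=[-1.5617]
Step 15: x=[3.3322] v=[-1.3176]
Step 16: x=[3.1765] v=[-1.0383]
Step 17: x=[3.0668] v=[-0.7313]
Step 18: x=[3.0061] v=[-0.4048]
Step 19: x=[2.9960] v=[-0.0675]
Step 20: x=[3.0368] v=[0.2717]
First v>=0 after going negative at step 20, time=3.0000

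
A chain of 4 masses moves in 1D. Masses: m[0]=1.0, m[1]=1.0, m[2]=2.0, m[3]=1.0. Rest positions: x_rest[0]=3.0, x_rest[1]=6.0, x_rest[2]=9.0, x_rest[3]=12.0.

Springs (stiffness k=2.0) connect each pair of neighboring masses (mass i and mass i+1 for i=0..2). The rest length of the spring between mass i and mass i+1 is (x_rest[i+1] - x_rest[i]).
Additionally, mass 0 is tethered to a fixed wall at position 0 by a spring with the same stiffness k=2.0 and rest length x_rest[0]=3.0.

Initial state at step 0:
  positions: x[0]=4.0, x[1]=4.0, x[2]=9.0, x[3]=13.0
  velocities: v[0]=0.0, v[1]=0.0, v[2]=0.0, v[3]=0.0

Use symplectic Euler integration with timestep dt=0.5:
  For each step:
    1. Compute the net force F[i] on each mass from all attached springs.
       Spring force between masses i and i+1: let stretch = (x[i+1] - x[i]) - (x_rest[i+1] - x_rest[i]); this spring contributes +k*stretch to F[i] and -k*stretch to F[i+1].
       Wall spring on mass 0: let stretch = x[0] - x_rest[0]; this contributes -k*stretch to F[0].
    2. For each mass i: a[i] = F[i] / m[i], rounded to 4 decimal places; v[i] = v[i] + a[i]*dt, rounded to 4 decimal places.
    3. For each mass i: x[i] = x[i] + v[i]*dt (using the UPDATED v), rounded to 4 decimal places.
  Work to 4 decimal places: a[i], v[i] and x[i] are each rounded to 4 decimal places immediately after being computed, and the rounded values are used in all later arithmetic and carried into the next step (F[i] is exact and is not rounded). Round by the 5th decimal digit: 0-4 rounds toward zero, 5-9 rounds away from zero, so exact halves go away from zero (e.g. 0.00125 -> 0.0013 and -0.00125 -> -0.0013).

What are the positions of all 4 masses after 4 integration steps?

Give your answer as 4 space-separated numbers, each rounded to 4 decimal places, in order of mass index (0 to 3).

Answer: 5.1563 4.8750 9.6094 10.9063

Derivation:
Step 0: x=[4.0000 4.0000 9.0000 13.0000] v=[0.0000 0.0000 0.0000 0.0000]
Step 1: x=[2.0000 6.5000 8.7500 12.5000] v=[-4.0000 5.0000 -0.5000 -1.0000]
Step 2: x=[1.2500 7.8750 8.8750 11.6250] v=[-1.5000 2.7500 0.2500 -1.7500]
Step 3: x=[3.1875 6.4375 9.4375 10.8750] v=[3.8750 -2.8750 1.1250 -1.5000]
Step 4: x=[5.1563 4.8750 9.6094 10.9063] v=[3.9375 -3.1250 0.3438 0.0625]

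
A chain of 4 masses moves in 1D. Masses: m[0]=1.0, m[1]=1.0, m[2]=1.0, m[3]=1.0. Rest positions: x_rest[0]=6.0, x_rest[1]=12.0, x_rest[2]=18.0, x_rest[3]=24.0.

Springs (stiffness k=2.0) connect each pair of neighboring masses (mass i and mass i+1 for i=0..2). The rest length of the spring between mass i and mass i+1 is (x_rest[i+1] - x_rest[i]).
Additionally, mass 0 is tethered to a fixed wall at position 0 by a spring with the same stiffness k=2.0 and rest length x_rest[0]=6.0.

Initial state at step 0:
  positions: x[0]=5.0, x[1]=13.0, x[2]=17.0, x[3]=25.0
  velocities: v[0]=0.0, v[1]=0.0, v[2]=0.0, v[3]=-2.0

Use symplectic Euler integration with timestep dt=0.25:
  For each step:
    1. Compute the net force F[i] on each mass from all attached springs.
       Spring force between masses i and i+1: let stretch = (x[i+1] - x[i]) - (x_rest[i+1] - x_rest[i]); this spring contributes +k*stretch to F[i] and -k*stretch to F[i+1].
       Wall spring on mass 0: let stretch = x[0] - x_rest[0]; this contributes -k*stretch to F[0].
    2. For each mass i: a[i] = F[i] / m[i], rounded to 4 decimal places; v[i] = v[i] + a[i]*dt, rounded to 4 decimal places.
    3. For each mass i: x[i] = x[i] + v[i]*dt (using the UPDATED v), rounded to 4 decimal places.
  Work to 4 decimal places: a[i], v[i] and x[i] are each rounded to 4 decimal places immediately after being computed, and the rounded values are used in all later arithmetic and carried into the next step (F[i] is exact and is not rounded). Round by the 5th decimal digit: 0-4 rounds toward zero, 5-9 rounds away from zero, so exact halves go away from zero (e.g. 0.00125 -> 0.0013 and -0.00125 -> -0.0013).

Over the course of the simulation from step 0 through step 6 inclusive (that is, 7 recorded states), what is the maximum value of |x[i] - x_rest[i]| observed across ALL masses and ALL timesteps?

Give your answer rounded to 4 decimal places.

Step 0: x=[5.0000 13.0000 17.0000 25.0000] v=[0.0000 0.0000 0.0000 -2.0000]
Step 1: x=[5.3750 12.5000 17.5000 24.2500] v=[1.5000 -2.0000 2.0000 -3.0000]
Step 2: x=[5.9688 11.7344 18.2188 23.4063] v=[2.3750 -3.0625 2.8750 -3.3750]
Step 3: x=[6.5372 11.0586 18.7755 22.6641] v=[2.2734 -2.7031 2.2266 -2.9688]
Step 4: x=[6.8536 10.7823 18.8536 22.1858] v=[1.2655 -1.1054 0.3125 -1.9131]
Step 5: x=[6.8044 11.0238 18.3393 22.0410] v=[-0.1970 0.9659 -2.0571 -0.5792]
Step 6: x=[6.4320 11.6523 17.3733 22.1835] v=[-1.4895 2.5140 -3.8640 0.5700]
Max displacement = 1.9590

Answer: 1.9590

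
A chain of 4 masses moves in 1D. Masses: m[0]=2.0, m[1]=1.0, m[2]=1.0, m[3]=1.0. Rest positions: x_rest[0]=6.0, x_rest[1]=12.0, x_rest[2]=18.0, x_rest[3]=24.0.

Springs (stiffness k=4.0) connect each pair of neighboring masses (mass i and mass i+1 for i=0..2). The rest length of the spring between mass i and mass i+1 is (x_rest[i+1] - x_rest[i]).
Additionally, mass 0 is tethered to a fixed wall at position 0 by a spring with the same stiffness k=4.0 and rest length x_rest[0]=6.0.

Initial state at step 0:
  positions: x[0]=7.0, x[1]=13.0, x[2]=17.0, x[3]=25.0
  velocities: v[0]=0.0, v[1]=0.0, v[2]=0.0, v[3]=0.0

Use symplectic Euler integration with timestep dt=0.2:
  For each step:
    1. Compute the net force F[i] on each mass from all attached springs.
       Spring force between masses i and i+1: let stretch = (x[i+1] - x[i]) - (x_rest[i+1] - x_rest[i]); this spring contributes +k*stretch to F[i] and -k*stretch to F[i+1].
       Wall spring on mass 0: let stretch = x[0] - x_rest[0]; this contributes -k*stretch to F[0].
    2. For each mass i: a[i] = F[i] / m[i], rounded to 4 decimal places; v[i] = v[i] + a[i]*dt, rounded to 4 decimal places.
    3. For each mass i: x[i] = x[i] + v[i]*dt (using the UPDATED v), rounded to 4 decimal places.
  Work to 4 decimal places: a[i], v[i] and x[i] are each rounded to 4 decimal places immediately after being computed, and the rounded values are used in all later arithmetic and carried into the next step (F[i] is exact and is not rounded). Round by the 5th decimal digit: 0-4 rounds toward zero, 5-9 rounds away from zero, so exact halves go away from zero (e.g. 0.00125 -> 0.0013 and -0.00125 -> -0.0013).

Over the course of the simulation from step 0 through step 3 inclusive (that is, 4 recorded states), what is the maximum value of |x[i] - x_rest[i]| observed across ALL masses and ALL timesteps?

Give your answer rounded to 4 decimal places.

Answer: 1.4576

Derivation:
Step 0: x=[7.0000 13.0000 17.0000 25.0000] v=[0.0000 0.0000 0.0000 0.0000]
Step 1: x=[6.9200 12.6800 17.6400 24.6800] v=[-0.4000 -1.6000 3.2000 -1.6000]
Step 2: x=[6.7472 12.2320 18.6128 24.1936] v=[-0.8640 -2.2400 4.8640 -2.4320]
Step 3: x=[6.4734 11.9274 19.4576 23.7743] v=[-1.3690 -1.5232 4.2240 -2.0966]
Max displacement = 1.4576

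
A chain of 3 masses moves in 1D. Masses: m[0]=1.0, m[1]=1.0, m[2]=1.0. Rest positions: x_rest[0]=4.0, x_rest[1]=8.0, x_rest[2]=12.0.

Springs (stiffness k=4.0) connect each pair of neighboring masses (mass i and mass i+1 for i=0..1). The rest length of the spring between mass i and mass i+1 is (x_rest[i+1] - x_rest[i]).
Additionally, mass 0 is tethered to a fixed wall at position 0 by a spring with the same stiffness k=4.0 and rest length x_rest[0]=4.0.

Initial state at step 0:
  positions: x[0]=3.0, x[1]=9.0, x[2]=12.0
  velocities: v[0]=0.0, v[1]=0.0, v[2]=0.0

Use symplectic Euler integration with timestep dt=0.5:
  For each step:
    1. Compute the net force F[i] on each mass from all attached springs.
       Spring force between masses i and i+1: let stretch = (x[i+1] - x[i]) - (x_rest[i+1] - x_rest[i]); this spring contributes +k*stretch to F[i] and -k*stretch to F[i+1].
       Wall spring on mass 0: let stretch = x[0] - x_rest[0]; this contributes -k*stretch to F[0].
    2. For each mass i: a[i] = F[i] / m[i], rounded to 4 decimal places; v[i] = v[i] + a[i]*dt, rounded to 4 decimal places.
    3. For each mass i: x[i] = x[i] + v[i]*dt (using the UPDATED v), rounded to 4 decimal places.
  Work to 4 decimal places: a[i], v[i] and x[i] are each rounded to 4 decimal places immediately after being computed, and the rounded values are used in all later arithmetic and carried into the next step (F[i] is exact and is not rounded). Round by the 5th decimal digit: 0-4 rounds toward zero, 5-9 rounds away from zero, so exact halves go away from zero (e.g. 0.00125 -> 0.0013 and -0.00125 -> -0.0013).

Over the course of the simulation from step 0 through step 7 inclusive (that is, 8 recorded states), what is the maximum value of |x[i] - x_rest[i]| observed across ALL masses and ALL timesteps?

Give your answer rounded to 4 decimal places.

Answer: 2.0000

Derivation:
Step 0: x=[3.0000 9.0000 12.0000] v=[0.0000 0.0000 0.0000]
Step 1: x=[6.0000 6.0000 13.0000] v=[6.0000 -6.0000 2.0000]
Step 2: x=[3.0000 10.0000 11.0000] v=[-6.0000 8.0000 -4.0000]
Step 3: x=[4.0000 8.0000 12.0000] v=[2.0000 -4.0000 2.0000]
Step 4: x=[5.0000 6.0000 13.0000] v=[2.0000 -4.0000 2.0000]
Step 5: x=[2.0000 10.0000 11.0000] v=[-6.0000 8.0000 -4.0000]
Step 6: x=[5.0000 7.0000 12.0000] v=[6.0000 -6.0000 2.0000]
Step 7: x=[5.0000 7.0000 12.0000] v=[0.0000 0.0000 0.0000]
Max displacement = 2.0000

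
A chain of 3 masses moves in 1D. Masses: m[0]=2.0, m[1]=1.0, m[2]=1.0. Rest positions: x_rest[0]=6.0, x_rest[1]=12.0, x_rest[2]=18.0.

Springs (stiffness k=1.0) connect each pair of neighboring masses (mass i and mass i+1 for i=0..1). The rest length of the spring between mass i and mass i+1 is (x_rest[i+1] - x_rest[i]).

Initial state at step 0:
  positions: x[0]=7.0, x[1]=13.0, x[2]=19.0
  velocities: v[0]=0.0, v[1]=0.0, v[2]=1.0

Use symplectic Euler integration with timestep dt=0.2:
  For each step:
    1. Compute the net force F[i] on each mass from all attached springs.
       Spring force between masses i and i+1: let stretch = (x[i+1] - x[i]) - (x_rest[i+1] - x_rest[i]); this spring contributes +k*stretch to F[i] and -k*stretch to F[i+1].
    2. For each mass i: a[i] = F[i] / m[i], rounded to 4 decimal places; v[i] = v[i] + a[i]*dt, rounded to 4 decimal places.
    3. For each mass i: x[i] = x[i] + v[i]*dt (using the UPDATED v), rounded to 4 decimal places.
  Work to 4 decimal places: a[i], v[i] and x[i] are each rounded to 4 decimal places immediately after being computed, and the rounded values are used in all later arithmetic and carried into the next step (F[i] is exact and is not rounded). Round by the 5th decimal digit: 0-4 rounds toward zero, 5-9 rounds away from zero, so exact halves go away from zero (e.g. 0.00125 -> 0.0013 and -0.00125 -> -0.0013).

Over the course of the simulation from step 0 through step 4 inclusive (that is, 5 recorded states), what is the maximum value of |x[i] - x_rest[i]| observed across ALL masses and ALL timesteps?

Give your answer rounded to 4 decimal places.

Answer: 1.7237

Derivation:
Step 0: x=[7.0000 13.0000 19.0000] v=[0.0000 0.0000 1.0000]
Step 1: x=[7.0000 13.0000 19.2000] v=[0.0000 0.0000 1.0000]
Step 2: x=[7.0000 13.0080 19.3920] v=[0.0000 0.0400 0.9600]
Step 3: x=[7.0002 13.0310 19.5686] v=[0.0008 0.1152 0.8832]
Step 4: x=[7.0010 13.0743 19.7237] v=[0.0039 0.2166 0.7757]
Max displacement = 1.7237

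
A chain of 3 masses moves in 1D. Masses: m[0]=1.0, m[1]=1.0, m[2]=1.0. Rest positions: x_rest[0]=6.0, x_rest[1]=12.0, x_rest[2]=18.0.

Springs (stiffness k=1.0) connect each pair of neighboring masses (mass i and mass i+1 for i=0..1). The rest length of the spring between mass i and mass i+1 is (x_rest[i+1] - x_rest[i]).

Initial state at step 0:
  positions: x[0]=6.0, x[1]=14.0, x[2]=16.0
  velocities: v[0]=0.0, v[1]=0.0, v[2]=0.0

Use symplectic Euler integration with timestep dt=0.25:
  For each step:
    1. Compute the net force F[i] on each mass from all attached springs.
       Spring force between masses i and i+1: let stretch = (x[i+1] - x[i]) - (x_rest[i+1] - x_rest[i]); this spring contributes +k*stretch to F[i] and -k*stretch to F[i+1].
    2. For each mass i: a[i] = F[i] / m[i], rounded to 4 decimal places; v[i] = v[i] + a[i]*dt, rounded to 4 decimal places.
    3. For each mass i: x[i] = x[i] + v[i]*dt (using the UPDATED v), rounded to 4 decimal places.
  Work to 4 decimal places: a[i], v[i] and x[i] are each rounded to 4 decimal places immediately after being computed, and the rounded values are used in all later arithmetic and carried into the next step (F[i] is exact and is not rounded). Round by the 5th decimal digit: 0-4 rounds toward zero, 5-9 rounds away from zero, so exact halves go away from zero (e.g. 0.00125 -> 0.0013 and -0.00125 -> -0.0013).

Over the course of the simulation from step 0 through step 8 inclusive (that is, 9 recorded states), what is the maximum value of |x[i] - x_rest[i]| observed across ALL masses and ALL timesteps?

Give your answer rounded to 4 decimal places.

Answer: 2.0307

Derivation:
Step 0: x=[6.0000 14.0000 16.0000] v=[0.0000 0.0000 0.0000]
Step 1: x=[6.1250 13.6250 16.2500] v=[0.5000 -1.5000 1.0000]
Step 2: x=[6.3438 12.9453 16.7110] v=[0.8750 -2.7188 1.8438]
Step 3: x=[6.6002 12.0884 17.3116] v=[1.0254 -3.4278 2.4024]
Step 4: x=[6.8246 11.2149 17.9608] v=[0.8975 -3.4941 2.5966]
Step 5: x=[6.9484 10.4886 18.5633] v=[0.4951 -2.9052 2.4101]
Step 6: x=[6.9184 10.0457 19.0362] v=[-0.1199 -1.7716 1.8914]
Step 7: x=[6.7089 9.9693 19.3222] v=[-0.8381 -0.3058 1.1438]
Step 8: x=[6.3282 10.2736 19.3986] v=[-1.5230 1.2173 0.3056]
Max displacement = 2.0307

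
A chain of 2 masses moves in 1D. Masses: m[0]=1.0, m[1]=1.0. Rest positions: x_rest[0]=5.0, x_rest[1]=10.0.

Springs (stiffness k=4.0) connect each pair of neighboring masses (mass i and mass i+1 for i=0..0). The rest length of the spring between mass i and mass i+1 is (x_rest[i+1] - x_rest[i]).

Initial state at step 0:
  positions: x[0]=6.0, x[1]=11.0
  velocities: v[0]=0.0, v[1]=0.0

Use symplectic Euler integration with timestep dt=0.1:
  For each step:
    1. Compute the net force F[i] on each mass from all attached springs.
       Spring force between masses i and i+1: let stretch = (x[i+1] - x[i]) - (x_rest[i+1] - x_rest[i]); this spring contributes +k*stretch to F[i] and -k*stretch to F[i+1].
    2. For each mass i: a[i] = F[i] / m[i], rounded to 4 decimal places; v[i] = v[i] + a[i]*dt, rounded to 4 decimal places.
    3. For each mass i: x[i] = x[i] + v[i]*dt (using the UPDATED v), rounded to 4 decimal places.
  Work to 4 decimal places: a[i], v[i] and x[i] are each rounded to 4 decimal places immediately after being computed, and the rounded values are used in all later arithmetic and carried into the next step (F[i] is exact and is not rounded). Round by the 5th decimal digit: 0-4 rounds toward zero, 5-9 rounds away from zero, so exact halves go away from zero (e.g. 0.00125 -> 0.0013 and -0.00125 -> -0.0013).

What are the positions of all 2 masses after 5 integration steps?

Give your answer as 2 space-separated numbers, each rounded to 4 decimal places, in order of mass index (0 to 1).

Answer: 6.0000 11.0000

Derivation:
Step 0: x=[6.0000 11.0000] v=[0.0000 0.0000]
Step 1: x=[6.0000 11.0000] v=[0.0000 0.0000]
Step 2: x=[6.0000 11.0000] v=[0.0000 0.0000]
Step 3: x=[6.0000 11.0000] v=[0.0000 0.0000]
Step 4: x=[6.0000 11.0000] v=[0.0000 0.0000]
Step 5: x=[6.0000 11.0000] v=[0.0000 0.0000]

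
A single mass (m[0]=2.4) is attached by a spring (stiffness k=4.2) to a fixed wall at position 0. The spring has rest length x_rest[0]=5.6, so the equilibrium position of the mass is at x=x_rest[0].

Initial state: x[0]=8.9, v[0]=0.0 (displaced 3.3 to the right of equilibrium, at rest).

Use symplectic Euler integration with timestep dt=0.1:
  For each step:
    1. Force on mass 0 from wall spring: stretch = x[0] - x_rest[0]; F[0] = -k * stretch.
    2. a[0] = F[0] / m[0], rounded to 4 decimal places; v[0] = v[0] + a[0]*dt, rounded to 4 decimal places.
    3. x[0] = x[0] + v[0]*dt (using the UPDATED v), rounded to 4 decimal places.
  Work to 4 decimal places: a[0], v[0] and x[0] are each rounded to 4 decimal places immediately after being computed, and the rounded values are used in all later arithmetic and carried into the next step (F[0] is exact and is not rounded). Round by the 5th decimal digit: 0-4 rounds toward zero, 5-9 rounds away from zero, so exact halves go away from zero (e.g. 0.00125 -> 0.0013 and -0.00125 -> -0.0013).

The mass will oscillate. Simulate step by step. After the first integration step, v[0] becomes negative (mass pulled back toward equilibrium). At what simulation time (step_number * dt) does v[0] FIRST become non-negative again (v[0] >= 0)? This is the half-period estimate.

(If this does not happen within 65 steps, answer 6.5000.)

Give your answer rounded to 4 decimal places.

Answer: 2.4000

Derivation:
Step 0: x=[8.9000] v=[0.0000]
Step 1: x=[8.8423] v=[-0.5775]
Step 2: x=[8.7278] v=[-1.1449]
Step 3: x=[8.5586] v=[-1.6923]
Step 4: x=[8.3376] v=[-2.2101]
Step 5: x=[8.0687] v=[-2.6892]
Step 6: x=[7.7566] v=[-3.1212]
Step 7: x=[7.4067] v=[-3.4986]
Step 8: x=[7.0252] v=[-3.8148]
Step 9: x=[6.6188] v=[-4.0642]
Step 10: x=[6.1946] v=[-4.2425]
Step 11: x=[5.7599] v=[-4.3466]
Step 12: x=[5.3224] v=[-4.3746]
Step 13: x=[4.8898] v=[-4.3260]
Step 14: x=[4.4696] v=[-4.2017]
Step 15: x=[4.0692] v=[-4.0039]
Step 16: x=[3.6956] v=[-3.7360]
Step 17: x=[3.3553] v=[-3.4027]
Step 18: x=[3.0543] v=[-3.0099]
Step 19: x=[2.7979] v=[-2.5644]
Step 20: x=[2.5905] v=[-2.0740]
Step 21: x=[2.4358] v=[-1.5473]
Step 22: x=[2.3364] v=[-0.9936]
Step 23: x=[2.2942] v=[-0.4225]
Step 24: x=[2.3098] v=[0.1560]
First v>=0 after going negative at step 24, time=2.4000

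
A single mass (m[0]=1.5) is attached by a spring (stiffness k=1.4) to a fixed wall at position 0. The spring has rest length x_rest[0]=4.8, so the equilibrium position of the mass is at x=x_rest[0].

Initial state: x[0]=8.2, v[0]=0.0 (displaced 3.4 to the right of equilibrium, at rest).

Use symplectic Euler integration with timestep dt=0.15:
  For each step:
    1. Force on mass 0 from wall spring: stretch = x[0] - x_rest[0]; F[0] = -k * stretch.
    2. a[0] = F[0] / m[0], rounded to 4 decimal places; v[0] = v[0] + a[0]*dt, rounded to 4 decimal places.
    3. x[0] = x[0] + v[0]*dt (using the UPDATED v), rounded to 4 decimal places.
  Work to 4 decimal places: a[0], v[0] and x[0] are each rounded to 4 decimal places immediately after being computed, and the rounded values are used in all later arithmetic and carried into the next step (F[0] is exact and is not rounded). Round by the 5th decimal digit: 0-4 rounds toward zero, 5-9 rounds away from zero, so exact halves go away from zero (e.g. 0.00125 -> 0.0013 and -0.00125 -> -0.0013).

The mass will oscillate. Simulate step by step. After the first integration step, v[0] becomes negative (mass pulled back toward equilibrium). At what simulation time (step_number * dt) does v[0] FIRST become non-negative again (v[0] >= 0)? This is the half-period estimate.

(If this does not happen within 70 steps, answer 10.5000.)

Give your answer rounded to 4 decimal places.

Step 0: x=[8.2000] v=[0.0000]
Step 1: x=[8.1286] v=[-0.4760]
Step 2: x=[7.9873] v=[-0.9420]
Step 3: x=[7.7791] v=[-1.3882]
Step 4: x=[7.5083] v=[-1.8053]
Step 5: x=[7.1806] v=[-2.1845]
Step 6: x=[6.8029] v=[-2.5178]
Step 7: x=[6.3832] v=[-2.7982]
Step 8: x=[5.9302] v=[-3.0199]
Step 9: x=[5.4535] v=[-3.1781]
Step 10: x=[4.9631] v=[-3.2696]
Step 11: x=[4.4692] v=[-3.2924]
Step 12: x=[3.9823] v=[-3.2461]
Step 13: x=[3.5126] v=[-3.1316]
Step 14: x=[3.0699] v=[-2.9514]
Step 15: x=[2.6635] v=[-2.7092]
Step 16: x=[2.3020] v=[-2.4101]
Step 17: x=[1.9929] v=[-2.0604]
Step 18: x=[1.7428] v=[-1.6674]
Step 19: x=[1.5569] v=[-1.2394]
Step 20: x=[1.4391] v=[-0.7854]
Step 21: x=[1.3919] v=[-0.3149]
Step 22: x=[1.4162] v=[0.1622]
First v>=0 after going negative at step 22, time=3.3000

Answer: 3.3000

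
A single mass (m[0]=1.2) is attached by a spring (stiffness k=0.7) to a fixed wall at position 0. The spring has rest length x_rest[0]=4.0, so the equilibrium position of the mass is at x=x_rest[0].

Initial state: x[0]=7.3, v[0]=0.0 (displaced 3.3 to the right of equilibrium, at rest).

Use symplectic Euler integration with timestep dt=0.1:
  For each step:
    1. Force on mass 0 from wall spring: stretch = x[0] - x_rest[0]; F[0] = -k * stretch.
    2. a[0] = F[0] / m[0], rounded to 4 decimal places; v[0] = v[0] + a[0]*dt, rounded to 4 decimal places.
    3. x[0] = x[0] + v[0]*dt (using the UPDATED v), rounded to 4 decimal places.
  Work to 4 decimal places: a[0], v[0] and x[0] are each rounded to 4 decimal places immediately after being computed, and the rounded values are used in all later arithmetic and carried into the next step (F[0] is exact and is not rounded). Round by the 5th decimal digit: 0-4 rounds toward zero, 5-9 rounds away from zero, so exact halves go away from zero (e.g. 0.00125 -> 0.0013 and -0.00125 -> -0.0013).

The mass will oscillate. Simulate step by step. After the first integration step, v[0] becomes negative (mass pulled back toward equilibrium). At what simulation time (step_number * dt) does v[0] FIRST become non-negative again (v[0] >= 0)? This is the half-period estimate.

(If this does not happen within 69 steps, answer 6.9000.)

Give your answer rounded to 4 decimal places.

Answer: 4.2000

Derivation:
Step 0: x=[7.3000] v=[0.0000]
Step 1: x=[7.2808] v=[-0.1925]
Step 2: x=[7.2424] v=[-0.3839]
Step 3: x=[7.1851] v=[-0.5730]
Step 4: x=[7.1092] v=[-0.7588]
Step 5: x=[7.0152] v=[-0.9402]
Step 6: x=[6.9036] v=[-1.1161]
Step 7: x=[6.7751] v=[-1.2855]
Step 8: x=[6.6304] v=[-1.4474]
Step 9: x=[6.4703] v=[-1.6008]
Step 10: x=[6.2958] v=[-1.7449]
Step 11: x=[6.1079] v=[-1.8788]
Step 12: x=[5.9077] v=[-2.0018]
Step 13: x=[5.6964] v=[-2.1131]
Step 14: x=[5.4752] v=[-2.2121]
Step 15: x=[5.2454] v=[-2.2982]
Step 16: x=[5.0083] v=[-2.3709]
Step 17: x=[4.7653] v=[-2.4297]
Step 18: x=[4.5179] v=[-2.4743]
Step 19: x=[4.2675] v=[-2.5045]
Step 20: x=[4.0155] v=[-2.5201]
Step 21: x=[3.7634] v=[-2.5210]
Step 22: x=[3.5127] v=[-2.5072]
Step 23: x=[3.2648] v=[-2.4788]
Step 24: x=[3.0212] v=[-2.4359]
Step 25: x=[2.7833] v=[-2.3788]
Step 26: x=[2.5525] v=[-2.3078]
Step 27: x=[2.3302] v=[-2.2234]
Step 28: x=[2.1176] v=[-2.1260]
Step 29: x=[1.9160] v=[-2.0162]
Step 30: x=[1.7265] v=[-1.8946]
Step 31: x=[1.5503] v=[-1.7620]
Step 32: x=[1.3884] v=[-1.6191]
Step 33: x=[1.2417] v=[-1.4668]
Step 34: x=[1.1111] v=[-1.3059]
Step 35: x=[0.9974] v=[-1.1374]
Step 36: x=[0.9012] v=[-0.9623]
Step 37: x=[0.8231] v=[-0.7815]
Step 38: x=[0.7635] v=[-0.5962]
Step 39: x=[0.7228] v=[-0.4074]
Step 40: x=[0.7012] v=[-0.2162]
Step 41: x=[0.6988] v=[-0.0238]
Step 42: x=[0.7157] v=[0.1688]
First v>=0 after going negative at step 42, time=4.2000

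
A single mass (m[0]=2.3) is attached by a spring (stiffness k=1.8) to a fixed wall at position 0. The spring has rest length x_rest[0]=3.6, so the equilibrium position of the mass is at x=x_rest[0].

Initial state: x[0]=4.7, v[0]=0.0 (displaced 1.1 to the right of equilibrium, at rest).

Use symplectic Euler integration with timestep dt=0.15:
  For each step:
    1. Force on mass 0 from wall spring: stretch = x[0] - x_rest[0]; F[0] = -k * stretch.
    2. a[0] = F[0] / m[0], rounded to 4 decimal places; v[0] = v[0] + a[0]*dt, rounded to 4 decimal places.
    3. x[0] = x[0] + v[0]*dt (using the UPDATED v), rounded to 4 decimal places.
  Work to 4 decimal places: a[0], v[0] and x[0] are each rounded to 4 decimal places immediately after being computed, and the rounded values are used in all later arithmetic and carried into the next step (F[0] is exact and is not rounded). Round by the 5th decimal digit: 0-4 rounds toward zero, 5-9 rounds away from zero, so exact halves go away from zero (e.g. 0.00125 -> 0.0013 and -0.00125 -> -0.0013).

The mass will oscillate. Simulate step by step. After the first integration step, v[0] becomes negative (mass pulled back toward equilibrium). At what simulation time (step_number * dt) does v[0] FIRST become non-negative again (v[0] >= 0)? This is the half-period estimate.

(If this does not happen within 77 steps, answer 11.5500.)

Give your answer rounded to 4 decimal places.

Step 0: x=[4.7000] v=[0.0000]
Step 1: x=[4.6806] v=[-0.1291]
Step 2: x=[4.6422] v=[-0.2560]
Step 3: x=[4.5855] v=[-0.3783]
Step 4: x=[4.5114] v=[-0.4940]
Step 5: x=[4.4213] v=[-0.6010]
Step 6: x=[4.3167] v=[-0.6974]
Step 7: x=[4.1995] v=[-0.7815]
Step 8: x=[4.0717] v=[-0.8519]
Step 9: x=[3.9356] v=[-0.9073]
Step 10: x=[3.7936] v=[-0.9467]
Step 11: x=[3.6482] v=[-0.9694]
Step 12: x=[3.5019] v=[-0.9751]
Step 13: x=[3.3574] v=[-0.9636]
Step 14: x=[3.2171] v=[-0.9351]
Step 15: x=[3.0836] v=[-0.8901]
Step 16: x=[2.9592] v=[-0.8295]
Step 17: x=[2.8461] v=[-0.7543]
Step 18: x=[2.7462] v=[-0.6658]
Step 19: x=[2.6614] v=[-0.5656]
Step 20: x=[2.5931] v=[-0.4554]
Step 21: x=[2.5425] v=[-0.3372]
Step 22: x=[2.5105] v=[-0.2131]
Step 23: x=[2.4977] v=[-0.0852]
Step 24: x=[2.5043] v=[0.0442]
First v>=0 after going negative at step 24, time=3.6000

Answer: 3.6000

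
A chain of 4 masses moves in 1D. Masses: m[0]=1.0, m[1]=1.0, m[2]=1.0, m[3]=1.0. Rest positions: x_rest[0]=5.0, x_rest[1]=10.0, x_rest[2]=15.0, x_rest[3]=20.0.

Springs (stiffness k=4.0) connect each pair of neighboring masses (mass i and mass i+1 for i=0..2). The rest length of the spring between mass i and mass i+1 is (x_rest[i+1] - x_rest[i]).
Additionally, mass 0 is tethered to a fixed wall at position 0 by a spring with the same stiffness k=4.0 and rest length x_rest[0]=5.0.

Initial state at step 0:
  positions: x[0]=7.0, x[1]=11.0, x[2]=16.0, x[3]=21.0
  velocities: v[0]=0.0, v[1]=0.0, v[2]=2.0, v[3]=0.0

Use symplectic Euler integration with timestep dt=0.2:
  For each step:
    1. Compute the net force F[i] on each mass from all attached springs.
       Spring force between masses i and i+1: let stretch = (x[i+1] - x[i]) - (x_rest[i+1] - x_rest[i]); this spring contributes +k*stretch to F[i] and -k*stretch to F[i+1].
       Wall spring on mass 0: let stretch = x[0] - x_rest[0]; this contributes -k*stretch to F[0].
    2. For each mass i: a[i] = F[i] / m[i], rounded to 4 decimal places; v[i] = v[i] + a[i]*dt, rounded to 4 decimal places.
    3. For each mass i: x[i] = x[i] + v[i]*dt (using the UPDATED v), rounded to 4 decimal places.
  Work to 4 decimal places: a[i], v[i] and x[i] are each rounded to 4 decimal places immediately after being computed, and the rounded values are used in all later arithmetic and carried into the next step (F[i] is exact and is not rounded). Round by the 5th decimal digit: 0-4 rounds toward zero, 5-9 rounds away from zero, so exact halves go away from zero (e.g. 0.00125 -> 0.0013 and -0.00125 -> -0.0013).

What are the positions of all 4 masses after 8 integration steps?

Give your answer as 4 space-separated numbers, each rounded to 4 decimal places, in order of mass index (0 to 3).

Step 0: x=[7.0000 11.0000 16.0000 21.0000] v=[0.0000 0.0000 2.0000 0.0000]
Step 1: x=[6.5200 11.1600 16.4000 21.0000] v=[-2.4000 0.8000 2.0000 0.0000]
Step 2: x=[5.7392 11.4160 16.6976 21.0640] v=[-3.9040 1.2800 1.4880 0.3200]
Step 3: x=[4.9484 11.6088 16.8488 21.2294] v=[-3.9539 0.9638 0.7558 0.8269]
Step 4: x=[4.4315 11.5743 16.8625 21.4939] v=[-2.5843 -0.1725 0.0683 1.3224]
Step 5: x=[4.3484 11.2431 16.7711 21.8174] v=[-0.4153 -1.6562 -0.4571 1.6173]
Step 6: x=[4.6727 10.6932 16.6026 22.1335] v=[1.6217 -2.7496 -0.8425 1.5803]
Step 7: x=[5.2127 10.1255 16.3735 22.3646] v=[2.6999 -2.8385 -1.1453 1.1556]
Step 8: x=[5.7047 9.7714 16.1033 22.4371] v=[2.4600 -1.7703 -1.3508 0.3627]

Answer: 5.7047 9.7714 16.1033 22.4371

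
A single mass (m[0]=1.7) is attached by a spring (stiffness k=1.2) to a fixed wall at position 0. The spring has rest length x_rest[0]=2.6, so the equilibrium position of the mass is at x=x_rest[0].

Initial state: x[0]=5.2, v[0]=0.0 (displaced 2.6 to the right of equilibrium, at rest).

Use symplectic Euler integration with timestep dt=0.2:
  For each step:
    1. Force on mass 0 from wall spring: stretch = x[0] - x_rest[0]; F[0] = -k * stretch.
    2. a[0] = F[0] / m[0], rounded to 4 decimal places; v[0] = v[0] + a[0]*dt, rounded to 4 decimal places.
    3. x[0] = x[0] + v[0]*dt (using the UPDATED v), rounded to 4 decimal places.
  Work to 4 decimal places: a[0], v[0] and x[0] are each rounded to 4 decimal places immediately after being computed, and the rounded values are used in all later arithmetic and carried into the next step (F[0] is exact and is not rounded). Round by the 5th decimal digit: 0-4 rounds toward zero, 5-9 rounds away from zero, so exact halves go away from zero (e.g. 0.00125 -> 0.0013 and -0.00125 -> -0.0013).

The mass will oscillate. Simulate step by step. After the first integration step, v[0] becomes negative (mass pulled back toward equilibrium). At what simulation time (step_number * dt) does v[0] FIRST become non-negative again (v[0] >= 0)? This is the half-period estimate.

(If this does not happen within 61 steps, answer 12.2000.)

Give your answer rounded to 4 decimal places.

Answer: 3.8000

Derivation:
Step 0: x=[5.2000] v=[0.0000]
Step 1: x=[5.1266] v=[-0.3671]
Step 2: x=[4.9818] v=[-0.7238]
Step 3: x=[4.7698] v=[-1.0601]
Step 4: x=[4.4965] v=[-1.3664]
Step 5: x=[4.1697] v=[-1.6341]
Step 6: x=[3.7986] v=[-1.8557]
Step 7: x=[3.3936] v=[-2.0249]
Step 8: x=[2.9662] v=[-2.1369]
Step 9: x=[2.5285] v=[-2.1886]
Step 10: x=[2.0928] v=[-2.1785]
Step 11: x=[1.6714] v=[-2.1069]
Step 12: x=[1.2762] v=[-1.9758]
Step 13: x=[0.9184] v=[-1.7889]
Step 14: x=[0.6081] v=[-1.5515]
Step 15: x=[0.3540] v=[-1.2703]
Step 16: x=[0.1634] v=[-0.9532]
Step 17: x=[0.0416] v=[-0.6092]
Step 18: x=[-0.0080] v=[-0.2480]
Step 19: x=[0.0160] v=[0.1202]
First v>=0 after going negative at step 19, time=3.8000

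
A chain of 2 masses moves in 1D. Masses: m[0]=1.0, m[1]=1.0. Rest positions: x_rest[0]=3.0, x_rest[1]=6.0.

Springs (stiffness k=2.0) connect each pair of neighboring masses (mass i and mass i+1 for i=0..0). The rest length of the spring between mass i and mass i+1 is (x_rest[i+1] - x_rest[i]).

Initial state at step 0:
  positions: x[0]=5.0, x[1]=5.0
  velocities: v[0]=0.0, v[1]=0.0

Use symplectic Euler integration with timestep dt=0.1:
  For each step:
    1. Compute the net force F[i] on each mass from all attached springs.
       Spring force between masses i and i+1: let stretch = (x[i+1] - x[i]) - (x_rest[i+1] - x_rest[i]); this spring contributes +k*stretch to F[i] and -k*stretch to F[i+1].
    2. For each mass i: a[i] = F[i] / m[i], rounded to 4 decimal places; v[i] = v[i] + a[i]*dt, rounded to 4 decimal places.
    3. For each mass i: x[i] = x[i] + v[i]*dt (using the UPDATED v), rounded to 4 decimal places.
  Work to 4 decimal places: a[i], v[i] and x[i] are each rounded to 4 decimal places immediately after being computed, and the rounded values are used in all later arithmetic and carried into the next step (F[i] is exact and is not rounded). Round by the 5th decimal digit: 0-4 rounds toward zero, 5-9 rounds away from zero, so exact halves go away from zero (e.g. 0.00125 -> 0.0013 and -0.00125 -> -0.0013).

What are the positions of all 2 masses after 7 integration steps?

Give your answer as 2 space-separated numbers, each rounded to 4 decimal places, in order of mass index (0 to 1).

Answer: 3.6029 6.3971

Derivation:
Step 0: x=[5.0000 5.0000] v=[0.0000 0.0000]
Step 1: x=[4.9400 5.0600] v=[-0.6000 0.6000]
Step 2: x=[4.8224 5.1776] v=[-1.1760 1.1760]
Step 3: x=[4.6519 5.3481] v=[-1.7050 1.7050]
Step 4: x=[4.4353 5.5647] v=[-2.1658 2.1658]
Step 5: x=[4.1813 5.8187] v=[-2.5399 2.5399]
Step 6: x=[3.9001 6.0999] v=[-2.8124 2.8124]
Step 7: x=[3.6029 6.3971] v=[-2.9724 2.9724]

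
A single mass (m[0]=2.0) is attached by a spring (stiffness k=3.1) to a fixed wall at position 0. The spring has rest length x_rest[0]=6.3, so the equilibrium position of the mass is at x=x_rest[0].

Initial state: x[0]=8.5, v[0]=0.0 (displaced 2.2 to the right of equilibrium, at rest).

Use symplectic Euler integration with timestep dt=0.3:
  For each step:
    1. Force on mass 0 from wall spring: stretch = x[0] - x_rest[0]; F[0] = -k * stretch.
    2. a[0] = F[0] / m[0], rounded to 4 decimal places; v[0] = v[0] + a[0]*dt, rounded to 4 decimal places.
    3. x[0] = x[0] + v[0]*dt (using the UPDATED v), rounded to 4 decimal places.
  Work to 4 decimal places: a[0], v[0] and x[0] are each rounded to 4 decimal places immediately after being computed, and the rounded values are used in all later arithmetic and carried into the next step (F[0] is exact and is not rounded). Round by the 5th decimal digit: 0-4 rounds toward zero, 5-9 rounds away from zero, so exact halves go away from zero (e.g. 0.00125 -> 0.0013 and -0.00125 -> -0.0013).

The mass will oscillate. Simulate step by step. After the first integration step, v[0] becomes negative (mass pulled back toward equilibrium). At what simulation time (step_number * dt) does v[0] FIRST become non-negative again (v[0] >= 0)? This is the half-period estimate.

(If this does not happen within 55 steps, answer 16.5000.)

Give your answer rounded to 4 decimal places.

Answer: 2.7000

Derivation:
Step 0: x=[8.5000] v=[0.0000]
Step 1: x=[8.1931] v=[-1.0230]
Step 2: x=[7.6221] v=[-1.9033]
Step 3: x=[6.8667] v=[-2.5181]
Step 4: x=[6.0322] v=[-2.7816]
Step 5: x=[5.2351] v=[-2.6571]
Step 6: x=[4.5865] v=[-2.1619]
Step 7: x=[4.1770] v=[-1.3651]
Step 8: x=[4.0636] v=[-0.3779]
Step 9: x=[4.2622] v=[0.6620]
First v>=0 after going negative at step 9, time=2.7000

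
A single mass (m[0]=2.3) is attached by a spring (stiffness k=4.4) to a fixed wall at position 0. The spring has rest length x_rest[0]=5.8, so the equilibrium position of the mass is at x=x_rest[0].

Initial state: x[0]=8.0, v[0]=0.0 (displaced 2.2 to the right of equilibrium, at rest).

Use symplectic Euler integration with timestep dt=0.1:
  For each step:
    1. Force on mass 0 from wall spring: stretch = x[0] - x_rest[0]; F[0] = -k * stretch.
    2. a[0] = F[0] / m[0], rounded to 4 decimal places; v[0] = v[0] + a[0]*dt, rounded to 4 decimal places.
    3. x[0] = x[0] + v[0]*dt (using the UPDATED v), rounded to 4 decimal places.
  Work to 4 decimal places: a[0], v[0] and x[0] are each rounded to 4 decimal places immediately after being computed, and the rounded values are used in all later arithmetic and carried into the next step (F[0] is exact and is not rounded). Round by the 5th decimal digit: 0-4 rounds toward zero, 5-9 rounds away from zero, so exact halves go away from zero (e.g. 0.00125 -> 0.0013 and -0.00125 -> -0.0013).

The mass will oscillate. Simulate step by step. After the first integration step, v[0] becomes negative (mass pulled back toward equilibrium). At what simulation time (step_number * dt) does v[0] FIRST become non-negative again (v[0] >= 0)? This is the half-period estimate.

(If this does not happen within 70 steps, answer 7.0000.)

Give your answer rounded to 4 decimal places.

Answer: 2.3000

Derivation:
Step 0: x=[8.0000] v=[0.0000]
Step 1: x=[7.9579] v=[-0.4209]
Step 2: x=[7.8745] v=[-0.8337]
Step 3: x=[7.7514] v=[-1.2306]
Step 4: x=[7.5910] v=[-1.6039]
Step 5: x=[7.3964] v=[-1.9465]
Step 6: x=[7.1712] v=[-2.2519]
Step 7: x=[6.9198] v=[-2.5142]
Step 8: x=[6.6470] v=[-2.7284]
Step 9: x=[6.3580] v=[-2.8904]
Step 10: x=[6.0583] v=[-2.9972]
Step 11: x=[5.7536] v=[-3.0466]
Step 12: x=[5.4498] v=[-3.0377]
Step 13: x=[5.1527] v=[-2.9707]
Step 14: x=[4.8680] v=[-2.8469]
Step 15: x=[4.6011] v=[-2.6686]
Step 16: x=[4.3572] v=[-2.4393]
Step 17: x=[4.1409] v=[-2.1633]
Step 18: x=[3.9563] v=[-1.8459]
Step 19: x=[3.8070] v=[-1.4932]
Step 20: x=[3.6958] v=[-1.1119]
Step 21: x=[3.6249] v=[-0.7094]
Step 22: x=[3.5956] v=[-0.2933]
Step 23: x=[3.6084] v=[0.1284]
First v>=0 after going negative at step 23, time=2.3000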